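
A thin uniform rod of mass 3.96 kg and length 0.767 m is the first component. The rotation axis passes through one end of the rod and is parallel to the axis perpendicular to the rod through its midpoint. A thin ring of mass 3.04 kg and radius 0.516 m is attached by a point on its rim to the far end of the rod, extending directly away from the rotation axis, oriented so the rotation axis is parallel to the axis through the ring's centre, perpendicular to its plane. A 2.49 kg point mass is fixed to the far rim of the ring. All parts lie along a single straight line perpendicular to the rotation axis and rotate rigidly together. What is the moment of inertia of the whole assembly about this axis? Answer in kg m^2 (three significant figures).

14.6

Thin rod: I_cm = (1/12)ML² = (1/12)(3.96)(0.767)² = 0.19414 kg m^2; centre at d = 0.3835 m, so I = I_cm + Md² gives I = 0.19414 + (3.96)(0.3835)² = 0.77654 kg m^2.
Thin ring: I_cm = MR² = (3.04)(0.516)² = 0.80942 kg m^2; centre at d = 0.3835 + 0.3835 + 0.516 = 1.283 m, so I = I_cm + Md² gives I = 0.80942 + (3.04)(1.283)² = 5.8135 kg m^2.
Point mass: I_cm = 0; centre at d = 0.3835 + 0.3835 + 0.516 + 0.516 = 1.799 m, so I = I_cm + Md² gives I = 0 + (2.49)(1.799)² = 8.0586 kg m^2.
Total I = 0.77654 + 5.8135 + 8.0586 = 14.649 kg m^2.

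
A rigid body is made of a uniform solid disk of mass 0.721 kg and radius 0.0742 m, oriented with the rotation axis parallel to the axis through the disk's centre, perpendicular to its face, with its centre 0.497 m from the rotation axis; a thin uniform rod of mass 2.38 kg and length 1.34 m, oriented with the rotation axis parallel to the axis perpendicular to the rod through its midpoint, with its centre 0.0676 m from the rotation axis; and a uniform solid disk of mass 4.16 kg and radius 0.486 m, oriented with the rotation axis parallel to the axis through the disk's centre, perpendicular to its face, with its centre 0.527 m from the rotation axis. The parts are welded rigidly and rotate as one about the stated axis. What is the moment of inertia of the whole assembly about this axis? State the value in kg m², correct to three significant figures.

Solid disk: I_cm = (1/2)MR² = (1/2)(0.721)(0.0742)² = 0.0019848 kg m²; centre at d = 0.497 m, so the parallel axis theorem gives I = 0.0019848 + (0.721)(0.497)² = 0.18008 kg m².
Thin rod: I_cm = (1/12)ML² = (1/12)(2.38)(1.34)² = 0.35613 kg m²; centre at d = 0.0676 m, so the parallel axis theorem gives I = 0.35613 + (2.38)(0.0676)² = 0.367 kg m².
Solid disk: I_cm = (1/2)MR² = (1/2)(4.16)(0.486)² = 0.49129 kg m²; centre at d = 0.527 m, so the parallel axis theorem gives I = 0.49129 + (4.16)(0.527)² = 1.6466 kg m².
Total I = 0.18008 + 0.367 + 1.6466 = 2.1937 kg m².

2.19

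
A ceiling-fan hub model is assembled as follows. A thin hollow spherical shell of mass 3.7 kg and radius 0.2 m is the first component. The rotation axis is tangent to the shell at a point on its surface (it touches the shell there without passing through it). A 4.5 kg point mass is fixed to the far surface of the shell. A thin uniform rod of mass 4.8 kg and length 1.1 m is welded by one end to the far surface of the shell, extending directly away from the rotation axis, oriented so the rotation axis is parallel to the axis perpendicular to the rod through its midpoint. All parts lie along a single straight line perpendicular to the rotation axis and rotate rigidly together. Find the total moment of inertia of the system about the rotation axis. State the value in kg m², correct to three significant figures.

5.78

Spherical shell: I_cm = (2/3)MR² = (2/3)(3.7)(0.2)² = 0.098667 kg m²; centre at d = 0.2 m, so I = I_cm + Md² gives I = 0.098667 + (3.7)(0.2)² = 0.24667 kg m².
Point mass: I_cm = 0; centre at d = 0.2 + 0.2 = 0.4 m, so I = I_cm + Md² gives I = 0 + (4.5)(0.4)² = 0.72 kg m².
Thin rod: I_cm = (1/12)ML² = (1/12)(4.8)(1.1)² = 0.484 kg m²; centre at d = 0.2 + 0.2 + 0.55 = 0.95 m, so I = I_cm + Md² gives I = 0.484 + (4.8)(0.95)² = 4.816 kg m².
Total I = 0.24667 + 0.72 + 4.816 = 5.7827 kg m².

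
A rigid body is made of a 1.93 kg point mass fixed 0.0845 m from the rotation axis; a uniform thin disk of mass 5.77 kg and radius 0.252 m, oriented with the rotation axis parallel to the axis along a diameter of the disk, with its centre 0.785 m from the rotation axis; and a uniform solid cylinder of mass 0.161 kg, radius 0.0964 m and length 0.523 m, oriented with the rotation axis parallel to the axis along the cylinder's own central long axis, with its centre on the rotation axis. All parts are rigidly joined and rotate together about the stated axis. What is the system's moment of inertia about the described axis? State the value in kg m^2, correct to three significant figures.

3.66

Point mass: I_cm = 0; centre at d = 0.0845 m, so the parallel axis theorem gives I = 0 + (1.93)(0.0845)² = 0.013781 kg m^2.
Thin disk: I_cm = (1/4)MR² = (1/4)(5.77)(0.252)² = 0.091605 kg m^2; centre at d = 0.785 m, so the parallel axis theorem gives I = 0.091605 + (5.77)(0.785)² = 3.6472 kg m^2.
Solid cylinder: I_cm = (1/2)MR² = (1/2)(0.161)(0.0964)² = 0.00074808 kg m^2; axis through the centre, so I = 0.00074808 kg m^2.
Total I = 0.013781 + 3.6472 + 0.00074808 = 3.6618 kg m^2.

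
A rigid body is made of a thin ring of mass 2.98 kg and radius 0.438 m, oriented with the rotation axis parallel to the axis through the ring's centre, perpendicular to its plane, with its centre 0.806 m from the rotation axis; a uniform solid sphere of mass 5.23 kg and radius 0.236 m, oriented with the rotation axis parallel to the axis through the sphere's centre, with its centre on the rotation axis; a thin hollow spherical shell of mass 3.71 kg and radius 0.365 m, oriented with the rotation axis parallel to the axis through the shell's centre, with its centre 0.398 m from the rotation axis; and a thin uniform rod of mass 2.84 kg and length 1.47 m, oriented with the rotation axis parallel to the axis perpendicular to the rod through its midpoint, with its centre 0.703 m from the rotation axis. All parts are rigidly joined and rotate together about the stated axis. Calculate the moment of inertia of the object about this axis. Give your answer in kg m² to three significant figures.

5.46

Thin ring: I_cm = MR² = (2.98)(0.438)² = 0.5717 kg m²; centre at d = 0.806 m, so I = I_cm + Md² gives I = 0.5717 + (2.98)(0.806)² = 2.5076 kg m².
Solid sphere: I_cm = (2/5)MR² = (2/5)(5.23)(0.236)² = 0.11652 kg m²; axis through the centre, so I = 0.11652 kg m².
Spherical shell: I_cm = (2/3)MR² = (2/3)(3.71)(0.365)² = 0.32951 kg m²; centre at d = 0.398 m, so I = I_cm + Md² gives I = 0.32951 + (3.71)(0.398)² = 0.91719 kg m².
Thin rod: I_cm = (1/12)ML² = (1/12)(2.84)(1.47)² = 0.51141 kg m²; centre at d = 0.703 m, so I = I_cm + Md² gives I = 0.51141 + (2.84)(0.703)² = 1.915 kg m².
Total I = 2.5076 + 0.11652 + 0.91719 + 1.915 = 5.4563 kg m².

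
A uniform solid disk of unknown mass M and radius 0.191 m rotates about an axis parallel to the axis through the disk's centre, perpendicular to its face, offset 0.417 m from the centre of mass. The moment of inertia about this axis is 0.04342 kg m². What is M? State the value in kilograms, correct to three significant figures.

I = I_cm + Md² = (1/2)MR² + Md² = M·[0.5·(0.191)² + (0.417)²] = M·0.19213.
So M = 0.04342 / 0.19213 = 0.22599 kg.

0.226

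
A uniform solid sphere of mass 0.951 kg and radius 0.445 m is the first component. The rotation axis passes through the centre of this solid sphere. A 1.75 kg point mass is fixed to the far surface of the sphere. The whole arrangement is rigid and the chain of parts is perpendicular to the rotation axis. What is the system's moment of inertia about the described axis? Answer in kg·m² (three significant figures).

Solid sphere: I_cm = (2/5)MR² = (2/5)(0.951)(0.445)² = 0.075329 kg·m²; axis through the centre, so I = 0.075329 kg·m².
Point mass: I_cm = 0; centre at d = 0.445 m, so the parallel axis theorem gives I = 0 + (1.75)(0.445)² = 0.34654 kg·m².
Total I = 0.075329 + 0.34654 = 0.42187 kg·m².

0.422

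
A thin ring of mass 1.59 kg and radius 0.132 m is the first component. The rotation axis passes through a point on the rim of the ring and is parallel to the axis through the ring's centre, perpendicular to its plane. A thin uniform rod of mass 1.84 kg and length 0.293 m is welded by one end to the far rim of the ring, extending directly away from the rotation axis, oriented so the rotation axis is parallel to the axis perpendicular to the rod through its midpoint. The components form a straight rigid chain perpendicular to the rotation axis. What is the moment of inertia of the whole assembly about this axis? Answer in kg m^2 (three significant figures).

Thin ring: I_cm = MR² = (1.59)(0.132)² = 0.027704 kg m^2; centre at d = 0.132 m, so I = I_cm + Md² gives I = 0.027704 + (1.59)(0.132)² = 0.055408 kg m^2.
Thin rod: I_cm = (1/12)ML² = (1/12)(1.84)(0.293)² = 0.013164 kg m^2; centre at d = 0.132 + 0.132 + 0.1465 = 0.4105 m, so I = I_cm + Md² gives I = 0.013164 + (1.84)(0.4105)² = 0.32322 kg m^2.
Total I = 0.055408 + 0.32322 = 0.37863 kg m^2.

0.379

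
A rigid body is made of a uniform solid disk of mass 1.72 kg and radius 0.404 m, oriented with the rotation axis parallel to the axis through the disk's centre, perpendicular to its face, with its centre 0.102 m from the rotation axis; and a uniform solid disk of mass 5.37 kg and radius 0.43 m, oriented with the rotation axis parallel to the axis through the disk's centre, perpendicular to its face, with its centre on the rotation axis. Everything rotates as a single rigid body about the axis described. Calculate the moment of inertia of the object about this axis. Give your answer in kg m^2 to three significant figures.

0.655

Solid disk: I_cm = (1/2)MR² = (1/2)(1.72)(0.404)² = 0.14037 kg m^2; centre at d = 0.102 m, so I = I_cm + Md² gives I = 0.14037 + (1.72)(0.102)² = 0.15826 kg m^2.
Solid disk: I_cm = (1/2)MR² = (1/2)(5.37)(0.43)² = 0.49646 kg m^2; axis through the centre, so I = 0.49646 kg m^2.
Total I = 0.15826 + 0.49646 = 0.65472 kg m^2.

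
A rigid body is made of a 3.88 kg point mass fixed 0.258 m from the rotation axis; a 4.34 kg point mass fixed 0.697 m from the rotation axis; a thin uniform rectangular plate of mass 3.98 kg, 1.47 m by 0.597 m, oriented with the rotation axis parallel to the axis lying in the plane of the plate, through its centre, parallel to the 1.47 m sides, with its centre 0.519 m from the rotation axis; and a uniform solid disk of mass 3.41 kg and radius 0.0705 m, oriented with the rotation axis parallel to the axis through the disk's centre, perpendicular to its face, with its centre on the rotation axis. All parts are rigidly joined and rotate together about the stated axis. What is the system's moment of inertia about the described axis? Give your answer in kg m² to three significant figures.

3.57

Point mass: I_cm = 0; centre at d = 0.258 m, so the parallel axis theorem gives I = 0 + (3.88)(0.258)² = 0.25827 kg m².
Point mass: I_cm = 0; centre at d = 0.697 m, so the parallel axis theorem gives I = 0 + (4.34)(0.697)² = 2.1084 kg m².
Rectangular plate: I_cm = (1/12)Mb² = (1/12)(3.98)(0.597)² = 0.11821 kg m²; centre at d = 0.519 m, so the parallel axis theorem gives I = 0.11821 + (3.98)(0.519)² = 1.1903 kg m².
Solid disk: I_cm = (1/2)MR² = (1/2)(3.41)(0.0705)² = 0.0084743 kg m²; axis through the centre, so I = 0.0084743 kg m².
Total I = 0.25827 + 2.1084 + 1.1903 + 0.0084743 = 3.5654 kg m².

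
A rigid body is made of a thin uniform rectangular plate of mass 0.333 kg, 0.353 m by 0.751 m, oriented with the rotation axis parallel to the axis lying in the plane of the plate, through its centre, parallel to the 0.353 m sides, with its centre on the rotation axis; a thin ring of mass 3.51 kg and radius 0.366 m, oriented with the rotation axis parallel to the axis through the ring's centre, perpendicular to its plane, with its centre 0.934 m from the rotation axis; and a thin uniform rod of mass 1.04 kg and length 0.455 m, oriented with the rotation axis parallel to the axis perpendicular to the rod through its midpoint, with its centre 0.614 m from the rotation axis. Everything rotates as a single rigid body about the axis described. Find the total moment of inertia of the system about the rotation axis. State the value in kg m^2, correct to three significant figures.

Rectangular plate: I_cm = (1/12)Mb² = (1/12)(0.333)(0.751)² = 0.015651 kg m^2; axis through the centre, so I = 0.015651 kg m^2.
Thin ring: I_cm = MR² = (3.51)(0.366)² = 0.47019 kg m^2; centre at d = 0.934 m, so the parallel axis theorem gives I = 0.47019 + (3.51)(0.934)² = 3.5322 kg m^2.
Thin rod: I_cm = (1/12)ML² = (1/12)(1.04)(0.455)² = 0.017942 kg m^2; centre at d = 0.614 m, so the parallel axis theorem gives I = 0.017942 + (1.04)(0.614)² = 0.41002 kg m^2.
Total I = 0.015651 + 3.5322 + 0.41002 = 3.9578 kg m^2.

3.96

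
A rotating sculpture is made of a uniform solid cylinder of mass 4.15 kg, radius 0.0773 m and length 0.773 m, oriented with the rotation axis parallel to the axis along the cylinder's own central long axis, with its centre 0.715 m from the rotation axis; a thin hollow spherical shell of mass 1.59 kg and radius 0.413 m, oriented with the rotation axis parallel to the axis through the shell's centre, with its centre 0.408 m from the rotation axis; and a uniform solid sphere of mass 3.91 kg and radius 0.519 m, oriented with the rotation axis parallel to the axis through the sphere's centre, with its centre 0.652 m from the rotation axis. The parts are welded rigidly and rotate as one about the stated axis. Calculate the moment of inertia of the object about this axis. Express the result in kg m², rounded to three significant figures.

Solid cylinder: I_cm = (1/2)MR² = (1/2)(4.15)(0.0773)² = 0.012399 kg m²; centre at d = 0.715 m, so I = I_cm + Md² gives I = 0.012399 + (4.15)(0.715)² = 2.134 kg m².
Spherical shell: I_cm = (2/3)MR² = (2/3)(1.59)(0.413)² = 0.1808 kg m²; centre at d = 0.408 m, so I = I_cm + Md² gives I = 0.1808 + (1.59)(0.408)² = 0.44548 kg m².
Solid sphere: I_cm = (2/5)MR² = (2/5)(3.91)(0.519)² = 0.42128 kg m²; centre at d = 0.652 m, so I = I_cm + Md² gives I = 0.42128 + (3.91)(0.652)² = 2.0834 kg m².
Total I = 2.134 + 0.44548 + 2.0834 = 4.6629 kg m².

4.66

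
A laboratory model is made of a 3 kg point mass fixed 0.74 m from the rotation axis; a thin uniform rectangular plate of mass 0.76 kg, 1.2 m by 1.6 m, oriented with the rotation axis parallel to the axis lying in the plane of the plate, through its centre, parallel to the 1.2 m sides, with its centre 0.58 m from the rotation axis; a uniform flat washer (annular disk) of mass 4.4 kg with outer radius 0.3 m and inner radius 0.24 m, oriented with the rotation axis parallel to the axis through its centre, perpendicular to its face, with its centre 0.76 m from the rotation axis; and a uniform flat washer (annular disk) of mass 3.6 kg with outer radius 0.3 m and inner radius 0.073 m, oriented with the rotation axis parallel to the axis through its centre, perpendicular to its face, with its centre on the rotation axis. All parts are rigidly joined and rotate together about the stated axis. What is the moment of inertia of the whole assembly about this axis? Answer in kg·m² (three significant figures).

Point mass: I_cm = 0; centre at d = 0.74 m, so the parallel axis theorem gives I = 0 + (3)(0.74)² = 1.6428 kg·m².
Rectangular plate: I_cm = (1/12)Mb² = (1/12)(0.76)(1.6)² = 0.16213 kg·m²; centre at d = 0.58 m, so the parallel axis theorem gives I = 0.16213 + (0.76)(0.58)² = 0.4178 kg·m².
Annular disk: I_cm = (1/2)M(R²+r²) = (1/2)(4.4)[(0.3)² + (0.24)²] = 0.32472 kg·m²; centre at d = 0.76 m, so the parallel axis theorem gives I = 0.32472 + (4.4)(0.76)² = 2.8662 kg·m².
Annular disk: I_cm = (1/2)M(R²+r²) = (1/2)(3.6)[(0.3)² + (0.073)²] = 0.17159 kg·m²; axis through the centre, so I = 0.17159 kg·m².
Total I = 1.6428 + 0.4178 + 2.8662 + 0.17159 = 5.0983 kg·m².

5.10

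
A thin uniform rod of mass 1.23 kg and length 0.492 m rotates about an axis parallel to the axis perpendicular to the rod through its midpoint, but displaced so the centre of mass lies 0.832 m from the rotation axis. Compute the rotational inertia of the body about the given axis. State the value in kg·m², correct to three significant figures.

I_cm = (1/12)ML² = (1/12)(1.23)(0.492)² = 0.024812 kg·m²; centre at d = 0.832 m, so I = I_cm + Md² gives I = 0.024812 + (1.23)(0.832)² = 0.87625 kg·m².

0.876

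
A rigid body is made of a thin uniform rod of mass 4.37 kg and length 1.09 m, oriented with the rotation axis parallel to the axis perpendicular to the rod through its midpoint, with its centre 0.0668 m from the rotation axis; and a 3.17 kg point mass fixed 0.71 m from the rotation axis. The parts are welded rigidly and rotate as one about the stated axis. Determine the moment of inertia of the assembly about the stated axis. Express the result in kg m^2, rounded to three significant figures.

2.05

Thin rod: I_cm = (1/12)ML² = (1/12)(4.37)(1.09)² = 0.43267 kg m^2; centre at d = 0.0668 m, so I = I_cm + Md² gives I = 0.43267 + (4.37)(0.0668)² = 0.45217 kg m^2.
Point mass: I_cm = 0; centre at d = 0.71 m, so I = I_cm + Md² gives I = 0 + (3.17)(0.71)² = 1.598 kg m^2.
Total I = 0.45217 + 1.598 = 2.0502 kg m^2.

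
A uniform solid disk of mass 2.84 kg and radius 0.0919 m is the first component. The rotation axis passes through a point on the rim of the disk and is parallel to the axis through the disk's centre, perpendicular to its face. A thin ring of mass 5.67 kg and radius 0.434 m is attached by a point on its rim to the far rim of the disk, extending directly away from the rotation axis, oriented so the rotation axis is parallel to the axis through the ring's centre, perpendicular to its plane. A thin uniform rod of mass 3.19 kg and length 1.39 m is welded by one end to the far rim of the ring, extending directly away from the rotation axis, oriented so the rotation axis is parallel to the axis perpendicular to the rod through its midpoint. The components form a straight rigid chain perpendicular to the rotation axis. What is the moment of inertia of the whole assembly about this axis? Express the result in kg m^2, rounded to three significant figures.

Solid disk: I_cm = (1/2)MR² = (1/2)(2.84)(0.0919)² = 0.011993 kg m^2; centre at d = 0.0919 m, so the parallel axis theorem gives I = 0.011993 + (2.84)(0.0919)² = 0.035978 kg m^2.
Thin ring: I_cm = MR² = (5.67)(0.434)² = 1.068 kg m^2; centre at d = 0.0919 + 0.0919 + 0.434 = 0.6178 m, so the parallel axis theorem gives I = 1.068 + (5.67)(0.6178)² = 3.2321 kg m^2.
Thin rod: I_cm = (1/12)ML² = (1/12)(3.19)(1.39)² = 0.51362 kg m^2; centre at d = 0.0919 + 0.0919 + 0.434 + 0.434 + 0.695 = 1.7468 m, so the parallel axis theorem gives I = 0.51362 + (3.19)(1.7468)² = 10.247 kg m^2.
Total I = 0.035978 + 3.2321 + 10.247 = 13.515 kg m^2.

13.5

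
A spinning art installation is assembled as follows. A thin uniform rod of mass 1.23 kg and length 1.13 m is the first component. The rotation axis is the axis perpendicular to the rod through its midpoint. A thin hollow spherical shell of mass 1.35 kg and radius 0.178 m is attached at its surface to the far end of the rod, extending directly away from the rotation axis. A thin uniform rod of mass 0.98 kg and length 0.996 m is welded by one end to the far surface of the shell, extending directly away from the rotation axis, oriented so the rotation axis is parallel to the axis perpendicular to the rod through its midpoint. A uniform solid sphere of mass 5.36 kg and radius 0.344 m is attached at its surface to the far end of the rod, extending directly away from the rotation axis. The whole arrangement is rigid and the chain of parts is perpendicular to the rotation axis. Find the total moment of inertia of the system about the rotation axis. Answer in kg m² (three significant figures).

30.6

Thin rod: I_cm = (1/12)ML² = (1/12)(1.23)(1.13)² = 0.13088 kg m²; axis through the centre, so I = 0.13088 kg m².
Spherical shell: I_cm = (2/3)MR² = (2/3)(1.35)(0.178)² = 0.028516 kg m²; centre at d = 0.565 + 0.178 = 0.743 m, so I = I_cm + Md² gives I = 0.028516 + (1.35)(0.743)² = 0.77378 kg m².
Thin rod: I_cm = (1/12)ML² = (1/12)(0.98)(0.996)² = 0.081015 kg m²; centre at d = 0.565 + 0.178 + 0.178 + 0.498 = 1.419 m, so I = I_cm + Md² gives I = 0.081015 + (0.98)(1.419)² = 2.0543 kg m².
Solid sphere: I_cm = (2/5)MR² = (2/5)(5.36)(0.344)² = 0.25371 kg m²; centre at d = 0.565 + 0.178 + 0.178 + 0.498 + 0.498 + 0.344 = 2.261 m, so I = I_cm + Md² gives I = 0.25371 + (5.36)(2.261)² = 27.655 kg m².
Total I = 0.13088 + 0.77378 + 2.0543 + 27.655 = 30.614 kg m².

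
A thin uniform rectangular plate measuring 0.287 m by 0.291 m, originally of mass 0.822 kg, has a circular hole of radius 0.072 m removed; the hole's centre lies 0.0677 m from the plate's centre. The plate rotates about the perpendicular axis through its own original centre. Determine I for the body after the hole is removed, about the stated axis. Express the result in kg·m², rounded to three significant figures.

0.0103

Unpierced body about its centre: I₀ = (1/12)M(a²+b²) = (1/12)(0.822)[(0.287)² + (0.291)²] = 0.011443 kg·m².
The removed disk has mass m = M·πr²/(ab) = (0.822)·π(0.072)²/(0.287·0.291) = 0.16029 kg (same uniform areal density).
Its moment of inertia about the rotation axis (parallel-axis theorem): I_hole = (1/2)mr² + md² = (1/2)(0.16029)(0.072)² + (0.16029)(0.0677)² = 0.0011501 kg·m².
Treating the hole as negative mass, I = I₀ − I_hole = 0.011443 − 0.0011501 = 0.010293 kg·m².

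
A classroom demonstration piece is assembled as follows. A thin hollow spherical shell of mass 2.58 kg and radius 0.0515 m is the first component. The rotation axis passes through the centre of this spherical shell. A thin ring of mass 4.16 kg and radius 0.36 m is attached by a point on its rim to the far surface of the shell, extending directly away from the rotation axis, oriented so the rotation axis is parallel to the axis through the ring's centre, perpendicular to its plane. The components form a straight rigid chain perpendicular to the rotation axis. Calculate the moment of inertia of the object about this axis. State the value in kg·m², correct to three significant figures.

1.25

Spherical shell: I_cm = (2/3)MR² = (2/3)(2.58)(0.0515)² = 0.0045619 kg·m²; axis through the centre, so I = 0.0045619 kg·m².
Thin ring: I_cm = MR² = (4.16)(0.36)² = 0.53914 kg·m²; centre at d = 0.0515 + 0.36 = 0.4115 m, so the parallel axis theorem gives I = 0.53914 + (4.16)(0.4115)² = 1.2436 kg·m².
Total I = 0.0045619 + 1.2436 = 1.2481 kg·m².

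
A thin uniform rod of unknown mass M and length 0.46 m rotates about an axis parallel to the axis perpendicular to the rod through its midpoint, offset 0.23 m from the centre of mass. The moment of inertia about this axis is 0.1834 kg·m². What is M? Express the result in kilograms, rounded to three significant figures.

I = I_cm + Md² = (1/12)ML² + Md² = M·[0.0833333·(0.46)² + (0.23)²] = M·0.070533.
So M = 0.1834 / 0.070533 = 2.6002 kg.

2.60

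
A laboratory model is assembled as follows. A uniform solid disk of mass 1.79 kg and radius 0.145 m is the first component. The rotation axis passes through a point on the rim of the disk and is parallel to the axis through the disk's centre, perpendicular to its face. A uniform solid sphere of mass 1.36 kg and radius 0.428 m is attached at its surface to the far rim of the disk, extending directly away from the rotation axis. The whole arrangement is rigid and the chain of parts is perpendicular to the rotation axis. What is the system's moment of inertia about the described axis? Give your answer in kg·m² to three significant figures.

0.857

Solid disk: I_cm = (1/2)MR² = (1/2)(1.79)(0.145)² = 0.018817 kg·m²; centre at d = 0.145 m, so I = I_cm + Md² gives I = 0.018817 + (1.79)(0.145)² = 0.056452 kg·m².
Solid sphere: I_cm = (2/5)MR² = (2/5)(1.36)(0.428)² = 0.099652 kg·m²; centre at d = 0.145 + 0.145 + 0.428 = 0.718 m, so I = I_cm + Md² gives I = 0.099652 + (1.36)(0.718)² = 0.80076 kg·m².
Total I = 0.056452 + 0.80076 = 0.85722 kg·m².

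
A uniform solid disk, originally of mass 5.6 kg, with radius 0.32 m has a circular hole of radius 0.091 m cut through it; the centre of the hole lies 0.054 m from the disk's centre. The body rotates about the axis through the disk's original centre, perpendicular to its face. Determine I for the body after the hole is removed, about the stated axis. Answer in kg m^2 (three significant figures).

Unpierced body about its centre: I₀ = (1/2)MR² = (1/2)(5.6)(0.32)² = 0.28672 kg m^2.
The removed disk has mass m = M·(r/R)² = (5.6)(0.091/0.32)² = 0.45287 kg (same uniform areal density).
Its moment of inertia about the rotation axis (parallel-axis theorem): I_hole = (1/2)mr² + md² = (1/2)(0.45287)(0.091)² + (0.45287)(0.054)² = 0.0031957 kg m^2.
Treating the hole as negative mass, I = I₀ − I_hole = 0.28672 − 0.0031957 = 0.28352 kg m^2.

0.284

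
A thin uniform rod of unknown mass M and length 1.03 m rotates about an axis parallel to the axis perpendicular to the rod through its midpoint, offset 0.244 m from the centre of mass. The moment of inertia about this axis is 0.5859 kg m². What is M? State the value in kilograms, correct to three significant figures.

I = I_cm + Md² = (1/12)ML² + Md² = M·[0.0833333·(1.03)² + (0.244)²] = M·0.14794.
So M = 0.5859 / 0.14794 = 3.9603 kg.

3.96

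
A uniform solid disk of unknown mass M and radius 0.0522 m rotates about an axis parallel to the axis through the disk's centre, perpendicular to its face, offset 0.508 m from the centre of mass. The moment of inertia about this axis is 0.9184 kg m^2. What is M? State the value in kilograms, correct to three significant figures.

3.54

I = I_cm + Md² = (1/2)MR² + Md² = M·[0.5·(0.0522)² + (0.508)²] = M·0.25943.
So M = 0.9184 / 0.25943 = 3.5401 kg.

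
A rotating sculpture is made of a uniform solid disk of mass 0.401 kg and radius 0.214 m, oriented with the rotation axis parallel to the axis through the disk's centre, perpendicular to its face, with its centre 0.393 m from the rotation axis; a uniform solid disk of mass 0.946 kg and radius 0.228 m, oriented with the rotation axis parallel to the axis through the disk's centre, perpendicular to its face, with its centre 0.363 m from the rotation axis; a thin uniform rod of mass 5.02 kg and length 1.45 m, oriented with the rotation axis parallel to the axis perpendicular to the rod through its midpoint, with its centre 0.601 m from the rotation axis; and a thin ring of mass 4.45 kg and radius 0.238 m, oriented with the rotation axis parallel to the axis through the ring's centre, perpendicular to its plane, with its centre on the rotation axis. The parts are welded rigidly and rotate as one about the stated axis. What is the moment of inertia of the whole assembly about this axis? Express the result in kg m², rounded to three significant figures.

Solid disk: I_cm = (1/2)MR² = (1/2)(0.401)(0.214)² = 0.0091821 kg m²; centre at d = 0.393 m, so I = I_cm + Md² gives I = 0.0091821 + (0.401)(0.393)² = 0.071116 kg m².
Solid disk: I_cm = (1/2)MR² = (1/2)(0.946)(0.228)² = 0.024588 kg m²; centre at d = 0.363 m, so I = I_cm + Md² gives I = 0.024588 + (0.946)(0.363)² = 0.14924 kg m².
Thin rod: I_cm = (1/12)ML² = (1/12)(5.02)(1.45)² = 0.87955 kg m²; centre at d = 0.601 m, so I = I_cm + Md² gives I = 0.87955 + (5.02)(0.601)² = 2.6928 kg m².
Thin ring: I_cm = MR² = (4.45)(0.238)² = 0.25207 kg m²; axis through the centre, so I = 0.25207 kg m².
Total I = 0.071116 + 0.14924 + 2.6928 + 0.25207 = 3.1652 kg m².

3.17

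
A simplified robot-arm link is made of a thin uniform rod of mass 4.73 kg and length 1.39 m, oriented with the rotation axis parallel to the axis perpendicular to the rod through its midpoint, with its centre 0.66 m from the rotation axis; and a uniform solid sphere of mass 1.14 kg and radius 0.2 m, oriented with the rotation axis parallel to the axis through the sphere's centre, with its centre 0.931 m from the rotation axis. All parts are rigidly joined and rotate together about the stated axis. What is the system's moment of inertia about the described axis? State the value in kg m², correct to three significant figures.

Thin rod: I_cm = (1/12)ML² = (1/12)(4.73)(1.39)² = 0.76157 kg m²; centre at d = 0.66 m, so I = I_cm + Md² gives I = 0.76157 + (4.73)(0.66)² = 2.822 kg m².
Solid sphere: I_cm = (2/5)MR² = (2/5)(1.14)(0.2)² = 0.01824 kg m²; centre at d = 0.931 m, so I = I_cm + Md² gives I = 0.01824 + (1.14)(0.931)² = 1.0063 kg m².
Total I = 2.822 + 1.0063 = 3.8283 kg m².

3.83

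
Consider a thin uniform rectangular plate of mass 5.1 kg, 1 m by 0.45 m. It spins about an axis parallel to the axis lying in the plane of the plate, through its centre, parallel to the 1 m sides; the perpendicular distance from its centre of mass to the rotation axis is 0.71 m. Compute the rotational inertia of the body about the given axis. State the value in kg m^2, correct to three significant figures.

2.66

I_cm = (1/12)Mb² = (1/12)(5.1)(0.45)² = 0.086062 kg m^2; centre at d = 0.71 m, so I = I_cm + Md² gives I = 0.086062 + (5.1)(0.71)² = 2.657 kg m^2.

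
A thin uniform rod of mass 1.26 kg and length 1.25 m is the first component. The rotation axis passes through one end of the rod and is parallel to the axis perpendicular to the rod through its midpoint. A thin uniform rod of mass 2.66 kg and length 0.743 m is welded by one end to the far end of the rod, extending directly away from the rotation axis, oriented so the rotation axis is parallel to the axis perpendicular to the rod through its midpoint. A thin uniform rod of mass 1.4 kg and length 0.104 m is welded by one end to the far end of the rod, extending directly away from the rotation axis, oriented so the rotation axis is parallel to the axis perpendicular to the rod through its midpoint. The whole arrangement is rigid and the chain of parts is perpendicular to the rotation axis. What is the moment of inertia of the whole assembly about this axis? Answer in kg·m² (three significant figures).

13.6

Thin rod: I_cm = (1/12)ML² = (1/12)(1.26)(1.25)² = 0.16406 kg·m²; centre at d = 0.625 m, so the parallel axis theorem gives I = 0.16406 + (1.26)(0.625)² = 0.65625 kg·m².
Thin rod: I_cm = (1/12)ML² = (1/12)(2.66)(0.743)² = 0.12237 kg·m²; centre at d = 0.625 + 0.625 + 0.3715 = 1.6215 m, so the parallel axis theorem gives I = 0.12237 + (2.66)(1.6215)² = 7.1162 kg·m².
Thin rod: I_cm = (1/12)ML² = (1/12)(1.4)(0.104)² = 0.0012619 kg·m²; centre at d = 0.625 + 0.625 + 0.3715 + 0.3715 + 0.052 = 2.045 m, so the parallel axis theorem gives I = 0.0012619 + (1.4)(2.045)² = 5.8561 kg·m².
Total I = 0.65625 + 7.1162 + 5.8561 = 13.629 kg·m².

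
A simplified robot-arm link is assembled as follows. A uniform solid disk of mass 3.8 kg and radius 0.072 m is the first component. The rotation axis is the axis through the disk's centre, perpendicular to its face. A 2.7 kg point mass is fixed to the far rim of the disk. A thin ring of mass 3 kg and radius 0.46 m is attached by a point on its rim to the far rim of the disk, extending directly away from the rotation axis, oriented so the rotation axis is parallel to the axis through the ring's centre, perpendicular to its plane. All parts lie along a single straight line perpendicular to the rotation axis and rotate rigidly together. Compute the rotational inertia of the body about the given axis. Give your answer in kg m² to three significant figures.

1.51

Solid disk: I_cm = (1/2)MR² = (1/2)(3.8)(0.072)² = 0.0098496 kg m²; axis through the centre, so I = 0.0098496 kg m².
Point mass: I_cm = 0; centre at d = 0.072 m, so the parallel axis theorem gives I = 0 + (2.7)(0.072)² = 0.013997 kg m².
Thin ring: I_cm = MR² = (3)(0.46)² = 0.6348 kg m²; centre at d = 0.072 + 0.46 = 0.532 m, so the parallel axis theorem gives I = 0.6348 + (3)(0.532)² = 1.4839 kg m².
Total I = 0.0098496 + 0.013997 + 1.4839 = 1.5077 kg m².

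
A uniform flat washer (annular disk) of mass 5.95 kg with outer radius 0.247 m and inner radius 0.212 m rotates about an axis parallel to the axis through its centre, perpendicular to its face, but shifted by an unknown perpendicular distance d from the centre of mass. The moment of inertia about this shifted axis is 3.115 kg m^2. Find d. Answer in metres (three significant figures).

0.686

About the centre-of-mass axis, I_cm = (1/2)M(R²+r²) = (1/2)(5.95)[(0.247)² + (0.212)²] = 0.31521 kg m^2.
Parallel axis theorem: I = I_cm + Md², so Md² = 3.115 − 0.31521 = 2.7998 kg m^2.
d = √(2.7998 / 5.95) = 0.68597 m.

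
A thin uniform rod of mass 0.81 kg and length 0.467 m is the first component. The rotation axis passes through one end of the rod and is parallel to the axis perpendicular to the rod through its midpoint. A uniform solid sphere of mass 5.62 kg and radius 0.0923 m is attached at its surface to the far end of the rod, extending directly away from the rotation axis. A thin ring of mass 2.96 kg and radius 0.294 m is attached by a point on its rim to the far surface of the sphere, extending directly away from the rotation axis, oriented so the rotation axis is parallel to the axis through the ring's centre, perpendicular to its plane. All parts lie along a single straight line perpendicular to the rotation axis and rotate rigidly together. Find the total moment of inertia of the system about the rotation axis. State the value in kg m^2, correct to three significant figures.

4.74

Thin rod: I_cm = (1/12)ML² = (1/12)(0.81)(0.467)² = 0.014721 kg m^2; centre at d = 0.2335 m, so the parallel axis theorem gives I = 0.014721 + (0.81)(0.2335)² = 0.058884 kg m^2.
Solid sphere: I_cm = (2/5)MR² = (2/5)(5.62)(0.0923)² = 0.019151 kg m^2; centre at d = 0.2335 + 0.2335 + 0.0923 = 0.5593 m, so the parallel axis theorem gives I = 0.019151 + (5.62)(0.5593)² = 1.7772 kg m^2.
Thin ring: I_cm = MR² = (2.96)(0.294)² = 0.25585 kg m^2; centre at d = 0.2335 + 0.2335 + 0.0923 + 0.0923 + 0.294 = 0.9456 m, so the parallel axis theorem gives I = 0.25585 + (2.96)(0.9456)² = 2.9026 kg m^2.
Total I = 0.058884 + 1.7772 + 2.9026 = 4.7386 kg m^2.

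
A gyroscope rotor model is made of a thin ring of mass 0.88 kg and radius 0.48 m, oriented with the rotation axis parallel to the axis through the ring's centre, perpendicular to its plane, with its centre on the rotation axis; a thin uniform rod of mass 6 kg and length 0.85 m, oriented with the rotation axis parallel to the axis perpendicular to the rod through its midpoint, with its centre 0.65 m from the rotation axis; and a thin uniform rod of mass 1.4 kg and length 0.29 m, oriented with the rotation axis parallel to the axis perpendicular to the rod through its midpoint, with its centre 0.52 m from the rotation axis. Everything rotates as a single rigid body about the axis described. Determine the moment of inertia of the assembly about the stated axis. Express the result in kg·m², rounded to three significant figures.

3.49

Thin ring: I_cm = MR² = (0.88)(0.48)² = 0.20275 kg·m²; axis through the centre, so I = 0.20275 kg·m².
Thin rod: I_cm = (1/12)ML² = (1/12)(6)(0.85)² = 0.36125 kg·m²; centre at d = 0.65 m, so I = I_cm + Md² gives I = 0.36125 + (6)(0.65)² = 2.8963 kg·m².
Thin rod: I_cm = (1/12)ML² = (1/12)(1.4)(0.29)² = 0.0098117 kg·m²; centre at d = 0.52 m, so I = I_cm + Md² gives I = 0.0098117 + (1.4)(0.52)² = 0.38837 kg·m².
Total I = 0.20275 + 2.8963 + 0.38837 = 3.4874 kg·m².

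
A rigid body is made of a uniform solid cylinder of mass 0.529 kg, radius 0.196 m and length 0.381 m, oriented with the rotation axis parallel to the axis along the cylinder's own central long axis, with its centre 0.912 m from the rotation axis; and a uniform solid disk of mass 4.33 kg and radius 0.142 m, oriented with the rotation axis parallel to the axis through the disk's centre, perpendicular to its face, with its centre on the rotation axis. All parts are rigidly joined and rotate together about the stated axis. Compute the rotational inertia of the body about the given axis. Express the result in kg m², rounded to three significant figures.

0.494

Solid cylinder: I_cm = (1/2)MR² = (1/2)(0.529)(0.196)² = 0.010161 kg m²; centre at d = 0.912 m, so the parallel axis theorem gives I = 0.010161 + (0.529)(0.912)² = 0.45015 kg m².
Solid disk: I_cm = (1/2)MR² = (1/2)(4.33)(0.142)² = 0.043655 kg m²; axis through the centre, so I = 0.043655 kg m².
Total I = 0.45015 + 0.043655 = 0.49381 kg m².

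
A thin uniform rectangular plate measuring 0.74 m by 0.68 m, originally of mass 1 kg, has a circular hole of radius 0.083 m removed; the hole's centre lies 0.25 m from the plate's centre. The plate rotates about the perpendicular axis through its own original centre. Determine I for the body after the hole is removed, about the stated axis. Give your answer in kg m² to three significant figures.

0.0813

Unpierced body about its centre: I₀ = (1/12)M(a²+b²) = (1/12)(1)[(0.74)² + (0.68)²] = 0.084167 kg m².
The removed disk has mass m = M·πr²/(ab) = (1)·π(0.083)²/(0.74·0.68) = 0.04301 kg (same uniform areal density).
Its moment of inertia about the rotation axis (parallel-axis theorem): I_hole = (1/2)mr² + md² = (1/2)(0.04301)(0.083)² + (0.04301)(0.25)² = 0.0028362 kg m².
Treating the hole as negative mass, I = I₀ − I_hole = 0.084167 − 0.0028362 = 0.08133 kg m².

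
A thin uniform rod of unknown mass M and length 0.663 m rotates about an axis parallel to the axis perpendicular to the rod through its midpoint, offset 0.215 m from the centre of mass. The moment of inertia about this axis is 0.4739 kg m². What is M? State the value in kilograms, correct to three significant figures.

I = I_cm + Md² = (1/12)ML² + Md² = M·[0.0833333·(0.663)² + (0.215)²] = M·0.082856.
So M = 0.4739 / 0.082856 = 5.7196 kg.

5.72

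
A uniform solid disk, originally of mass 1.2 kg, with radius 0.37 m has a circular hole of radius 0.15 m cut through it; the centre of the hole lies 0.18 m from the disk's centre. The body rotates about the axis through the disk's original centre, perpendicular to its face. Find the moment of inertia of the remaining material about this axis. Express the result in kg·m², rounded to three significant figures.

0.0735

Unpierced body about its centre: I₀ = (1/2)MR² = (1/2)(1.2)(0.37)² = 0.08214 kg·m².
The removed disk has mass m = M·(r/R)² = (1.2)(0.15/0.37)² = 0.19722 kg (same uniform areal density).
Its moment of inertia about the rotation axis (parallel-axis theorem): I_hole = (1/2)mr² + md² = (1/2)(0.19722)(0.15)² + (0.19722)(0.18)² = 0.0086088 kg·m².
Treating the hole as negative mass, I = I₀ − I_hole = 0.08214 − 0.0086088 = 0.073531 kg·m².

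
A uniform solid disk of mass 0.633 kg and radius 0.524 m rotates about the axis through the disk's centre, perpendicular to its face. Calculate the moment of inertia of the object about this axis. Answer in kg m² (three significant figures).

I_cm = (1/2)MR² = (1/2)(0.633)(0.524)² = 0.086903 kg m²; axis through the centre, so I = 0.086903 kg m².

0.0869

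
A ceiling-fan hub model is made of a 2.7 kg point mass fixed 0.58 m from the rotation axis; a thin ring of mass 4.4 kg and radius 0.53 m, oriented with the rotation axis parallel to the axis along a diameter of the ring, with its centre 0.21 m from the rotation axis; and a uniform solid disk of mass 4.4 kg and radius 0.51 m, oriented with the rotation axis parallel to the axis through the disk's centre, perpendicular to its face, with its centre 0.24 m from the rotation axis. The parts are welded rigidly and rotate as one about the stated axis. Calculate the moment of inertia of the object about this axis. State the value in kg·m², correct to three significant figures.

2.55

Point mass: I_cm = 0; centre at d = 0.58 m, so the parallel axis theorem gives I = 0 + (2.7)(0.58)² = 0.90828 kg·m².
Thin ring: I_cm = (1/2)MR² = (1/2)(4.4)(0.53)² = 0.61798 kg·m²; centre at d = 0.21 m, so the parallel axis theorem gives I = 0.61798 + (4.4)(0.21)² = 0.81202 kg·m².
Solid disk: I_cm = (1/2)MR² = (1/2)(4.4)(0.51)² = 0.57222 kg·m²; centre at d = 0.24 m, so the parallel axis theorem gives I = 0.57222 + (4.4)(0.24)² = 0.82566 kg·m².
Total I = 0.90828 + 0.81202 + 0.82566 = 2.546 kg·m².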